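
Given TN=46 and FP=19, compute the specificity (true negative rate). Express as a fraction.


Specificity = TN / (TN + FP) = 46 / 65 = 46/65.

46/65


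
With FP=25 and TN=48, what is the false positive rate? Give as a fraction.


FPR = FP / (FP + TN) = 25 / 73 = 25/73.

25/73


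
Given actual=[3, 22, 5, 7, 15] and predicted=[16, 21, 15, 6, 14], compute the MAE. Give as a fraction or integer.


MAE = (1/5) * (|3-16|=13 + |22-21|=1 + |5-15|=10 + |7-6|=1 + |15-14|=1). Sum = 26. MAE = 26/5.

26/5


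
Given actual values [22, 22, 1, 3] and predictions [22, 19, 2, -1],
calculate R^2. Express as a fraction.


Mean(y) = 12. SS_res = 26. SS_tot = 402. R^2 = 1 - 26/(402) = 188/201.

188/201


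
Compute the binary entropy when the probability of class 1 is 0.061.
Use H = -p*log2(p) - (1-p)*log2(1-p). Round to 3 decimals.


H = -0.061*log2(0.061) - 0.939*log2(0.939) = 0.331.

0.331


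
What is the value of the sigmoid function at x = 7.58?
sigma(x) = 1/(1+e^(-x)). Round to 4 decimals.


sigma(7.58) = 1/(1+e^(-7.58)) = 1/(1+0.000511) = 1/1.000511 = 0.9995.

0.9995


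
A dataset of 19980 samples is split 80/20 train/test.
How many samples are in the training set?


Test set = 19980 * 20% = 3996. Training set = 19980 - 3996 = 15984.

15984


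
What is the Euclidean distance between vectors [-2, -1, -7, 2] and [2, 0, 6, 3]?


d = sqrt(sum of squared differences). (-2-2)^2=16, (-1-0)^2=1, (-7-6)^2=169, (2-3)^2=1. Sum = 187.

sqrt(187)


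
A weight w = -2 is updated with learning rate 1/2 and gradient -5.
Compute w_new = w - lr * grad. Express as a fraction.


w_new = -2 - 1/2 * -5 = -2 - -5/2 = 1/2.

1/2


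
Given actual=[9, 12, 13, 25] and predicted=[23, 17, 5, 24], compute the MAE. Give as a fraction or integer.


MAE = (1/4) * (|9-23|=14 + |12-17|=5 + |13-5|=8 + |25-24|=1). Sum = 28. MAE = 7.

7


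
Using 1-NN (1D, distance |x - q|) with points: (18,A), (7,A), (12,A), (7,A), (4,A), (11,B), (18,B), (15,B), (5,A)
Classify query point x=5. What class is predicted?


Distances: |18-5|=13, |7-5|=2, |12-5|=7, |7-5|=2, |4-5|=1, |11-5|=6, |18-5|=13, |15-5|=10, |5-5|=0. 1 nearest: (5,A). Counts: {'A': 1}. Majority class: A.

A


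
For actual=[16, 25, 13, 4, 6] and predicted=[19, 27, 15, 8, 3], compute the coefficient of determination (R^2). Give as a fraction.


Mean(y) = 64/5. SS_res = 42. SS_tot = 1414/5. R^2 = 1 - 42/(1414/5) = 86/101.

86/101


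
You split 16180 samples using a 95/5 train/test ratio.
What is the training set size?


Test set = 16180 * 5% = 809. Training set = 16180 - 809 = 15371.

15371


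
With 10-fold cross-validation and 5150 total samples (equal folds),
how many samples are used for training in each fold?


Each validation fold has 5150/10 = 515 samples. Training set = 5150 - 515 = 4635.

4635


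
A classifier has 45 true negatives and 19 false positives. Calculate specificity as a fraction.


Specificity = TN / (TN + FP) = 45 / 64 = 45/64.

45/64


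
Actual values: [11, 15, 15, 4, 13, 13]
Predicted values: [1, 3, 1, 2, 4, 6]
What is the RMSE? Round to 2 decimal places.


MSE = 95.6667. RMSE = sqrt(95.6667) = 9.78.

9.78


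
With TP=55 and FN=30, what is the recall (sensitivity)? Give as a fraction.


Recall = TP / (TP + FN) = 55 / 85 = 11/17.

11/17


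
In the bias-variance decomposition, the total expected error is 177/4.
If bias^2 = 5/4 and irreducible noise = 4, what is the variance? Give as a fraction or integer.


Total error = bias^2 + variance + irreducible noise. So variance = 177/4 - 5/4 - 4 = 39.

39


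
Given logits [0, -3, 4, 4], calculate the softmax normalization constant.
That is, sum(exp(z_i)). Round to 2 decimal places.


Denom = e^0=1.0000 + e^-3=0.0498 + e^4=54.5982 + e^4=54.5982. Sum = 110.2462, which rounds to 110.25.

110.25


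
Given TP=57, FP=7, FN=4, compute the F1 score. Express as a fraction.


Precision = 57/64 = 57/64. Recall = 57/61 = 57/61. F1 = 2*P*R/(P+R) = 114/125.

114/125


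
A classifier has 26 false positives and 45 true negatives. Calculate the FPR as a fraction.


FPR = FP / (FP + TN) = 26 / 71 = 26/71.

26/71


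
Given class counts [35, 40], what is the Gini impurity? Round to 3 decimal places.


Total = 75. Proportions: 35/75, 40/75. sum(p_i^2) = 0.5022. Gini = 1 - 0.5022 = 0.4978, which rounds to 0.498.

0.498


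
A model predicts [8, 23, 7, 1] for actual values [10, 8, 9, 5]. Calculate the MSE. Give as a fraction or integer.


MSE = (1/4) * ((10-8)^2=4 + (8-23)^2=225 + (9-7)^2=4 + (5-1)^2=16). Sum = 249. MSE = 249/4.

249/4


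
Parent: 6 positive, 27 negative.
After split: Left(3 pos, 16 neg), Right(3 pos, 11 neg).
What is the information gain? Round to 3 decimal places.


H(parent) = 0.6840. H(left) = 0.6292, H(right) = 0.7496. Weighted = (19/33)*0.6292 + (14/33)*0.7496 = 0.6803. IG = 0.6840 - 0.6803 = 0.0037, which rounds to 0.004.

0.004


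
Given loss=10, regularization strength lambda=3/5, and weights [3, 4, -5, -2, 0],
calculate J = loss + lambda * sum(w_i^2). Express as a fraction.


L2 sq norm = sum(w^2) = 54. J = 10 + 3/5 * 54 = 212/5.

212/5


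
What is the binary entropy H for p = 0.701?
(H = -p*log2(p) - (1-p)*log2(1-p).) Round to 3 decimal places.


H = -0.701*log2(0.701) - 0.299*log2(0.299) = 0.880.

0.880


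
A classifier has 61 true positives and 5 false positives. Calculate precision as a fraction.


Precision = TP / (TP + FP) = 61 / 66 = 61/66.

61/66


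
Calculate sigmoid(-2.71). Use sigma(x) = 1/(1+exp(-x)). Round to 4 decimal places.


sigma(-2.71) = 1/(1+e^(2.71)) = 1/(1+15.029276) = 1/16.029276 = 0.0624.

0.0624


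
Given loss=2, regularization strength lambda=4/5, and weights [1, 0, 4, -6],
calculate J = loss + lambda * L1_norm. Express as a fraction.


L1 norm = sum(|w|) = 11. J = 2 + 4/5 * 11 = 54/5.

54/5


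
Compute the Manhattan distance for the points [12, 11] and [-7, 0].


d = sum of absolute differences: |12--7|=19 + |11-0|=11 = 30.

30


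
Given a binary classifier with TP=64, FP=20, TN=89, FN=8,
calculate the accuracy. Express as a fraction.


Accuracy = (TP + TN) / (TP + TN + FP + FN) = (64 + 89) / 181 = 153/181.

153/181


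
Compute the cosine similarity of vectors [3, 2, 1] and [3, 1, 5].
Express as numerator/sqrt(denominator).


dot = 16. |a|^2 = 14, |b|^2 = 35. cos = 16/sqrt(490).

16/sqrt(490)


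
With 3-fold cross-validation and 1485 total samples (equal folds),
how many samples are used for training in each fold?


Each validation fold has 1485/3 = 495 samples. Training set = 1485 - 495 = 990.

990


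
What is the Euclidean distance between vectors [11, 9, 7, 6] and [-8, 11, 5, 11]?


d = sqrt(sum of squared differences). (11--8)^2=361, (9-11)^2=4, (7-5)^2=4, (6-11)^2=25. Sum = 394.

sqrt(394)


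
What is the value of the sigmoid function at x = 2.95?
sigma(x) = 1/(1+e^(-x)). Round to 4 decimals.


sigma(2.95) = 1/(1+e^(-2.95)) = 1/(1+0.052340) = 1/1.052340 = 0.9503.

0.9503


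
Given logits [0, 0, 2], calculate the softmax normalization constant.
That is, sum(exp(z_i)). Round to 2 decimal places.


Denom = e^0=1.0000 + e^0=1.0000 + e^2=7.3891. Sum = 9.3891, which rounds to 9.39.

9.39


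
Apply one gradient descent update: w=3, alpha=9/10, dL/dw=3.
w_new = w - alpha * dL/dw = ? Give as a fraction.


w_new = 3 - 9/10 * 3 = 3 - 27/10 = 3/10.

3/10


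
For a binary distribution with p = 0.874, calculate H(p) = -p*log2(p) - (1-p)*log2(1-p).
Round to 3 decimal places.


H = -0.874*log2(0.874) - 0.126*log2(0.126) = 0.546.

0.546


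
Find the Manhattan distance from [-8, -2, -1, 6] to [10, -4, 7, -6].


d = sum of absolute differences: |-8-10|=18 + |-2--4|=2 + |-1-7|=8 + |6--6|=12 = 40.

40


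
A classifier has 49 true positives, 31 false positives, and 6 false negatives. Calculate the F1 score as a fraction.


Precision = 49/80 = 49/80. Recall = 49/55 = 49/55. F1 = 2*P*R/(P+R) = 98/135.

98/135


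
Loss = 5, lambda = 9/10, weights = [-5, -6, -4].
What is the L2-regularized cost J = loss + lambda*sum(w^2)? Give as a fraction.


L2 sq norm = sum(w^2) = 77. J = 5 + 9/10 * 77 = 743/10.

743/10


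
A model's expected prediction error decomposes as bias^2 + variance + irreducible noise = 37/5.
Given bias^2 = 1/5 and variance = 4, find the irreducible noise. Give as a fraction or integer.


Total error = bias^2 + variance + irreducible noise. So irreducible noise = 37/5 - 1/5 - 4 = 16/5.

16/5


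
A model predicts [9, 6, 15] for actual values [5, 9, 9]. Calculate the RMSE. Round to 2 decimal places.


MSE = 20.3333. RMSE = sqrt(20.3333) = 4.51.

4.51


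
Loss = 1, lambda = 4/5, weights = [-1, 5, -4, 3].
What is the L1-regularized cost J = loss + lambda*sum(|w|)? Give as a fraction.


L1 norm = sum(|w|) = 13. J = 1 + 4/5 * 13 = 57/5.

57/5


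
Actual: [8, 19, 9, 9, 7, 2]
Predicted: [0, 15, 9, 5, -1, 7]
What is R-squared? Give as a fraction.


Mean(y) = 9. SS_res = 185. SS_tot = 154. R^2 = 1 - 185/(154) = -31/154.

-31/154


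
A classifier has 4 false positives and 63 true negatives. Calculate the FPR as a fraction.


FPR = FP / (FP + TN) = 4 / 67 = 4/67.

4/67


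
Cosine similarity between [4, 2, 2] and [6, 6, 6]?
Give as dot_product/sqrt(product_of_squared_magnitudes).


dot = 48. |a|^2 = 24, |b|^2 = 108. cos = 48/sqrt(2592).

48/sqrt(2592)


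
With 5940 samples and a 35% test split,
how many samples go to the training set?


Test set = 5940 * 35% = 2079. Training set = 5940 - 2079 = 3861.

3861


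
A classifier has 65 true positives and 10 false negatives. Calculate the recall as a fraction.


Recall = TP / (TP + FN) = 65 / 75 = 13/15.

13/15


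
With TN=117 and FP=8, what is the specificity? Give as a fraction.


Specificity = TN / (TN + FP) = 117 / 125 = 117/125.

117/125


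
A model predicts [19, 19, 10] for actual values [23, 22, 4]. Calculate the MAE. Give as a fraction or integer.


MAE = (1/3) * (|23-19|=4 + |22-19|=3 + |4-10|=6). Sum = 13. MAE = 13/3.

13/3


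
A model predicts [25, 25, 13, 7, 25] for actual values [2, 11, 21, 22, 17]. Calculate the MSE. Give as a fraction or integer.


MSE = (1/5) * ((2-25)^2=529 + (11-25)^2=196 + (21-13)^2=64 + (22-7)^2=225 + (17-25)^2=64). Sum = 1078. MSE = 1078/5.

1078/5


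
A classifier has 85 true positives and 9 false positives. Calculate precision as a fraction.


Precision = TP / (TP + FP) = 85 / 94 = 85/94.

85/94


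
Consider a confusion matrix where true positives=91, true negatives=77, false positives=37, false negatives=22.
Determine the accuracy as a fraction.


Accuracy = (TP + TN) / (TP + TN + FP + FN) = (91 + 77) / 227 = 168/227.

168/227


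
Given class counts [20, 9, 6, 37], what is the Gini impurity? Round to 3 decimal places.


Total = 72. Proportions: 20/72, 9/72, 6/72, 37/72. sum(p_i^2) = 0.3638. Gini = 1 - 0.3638 = 0.6362, which rounds to 0.636.

0.636


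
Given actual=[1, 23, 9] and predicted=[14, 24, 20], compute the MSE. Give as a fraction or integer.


MSE = (1/3) * ((1-14)^2=169 + (23-24)^2=1 + (9-20)^2=121). Sum = 291. MSE = 97.

97


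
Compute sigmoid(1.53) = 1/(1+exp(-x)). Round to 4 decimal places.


sigma(1.53) = 1/(1+e^(-1.53)) = 1/(1+0.216536) = 1/1.216536 = 0.8220.

0.8220


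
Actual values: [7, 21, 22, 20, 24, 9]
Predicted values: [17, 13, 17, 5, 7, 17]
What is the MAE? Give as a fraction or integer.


MAE = (1/6) * (|7-17|=10 + |21-13|=8 + |22-17|=5 + |20-5|=15 + |24-7|=17 + |9-17|=8). Sum = 63. MAE = 21/2.

21/2


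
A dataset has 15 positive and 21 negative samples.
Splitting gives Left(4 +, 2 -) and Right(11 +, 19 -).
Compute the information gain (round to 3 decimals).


H(parent) = 0.9799. H(left) = 0.9183, H(right) = 0.9481. Weighted = (6/36)*0.9183 + (30/36)*0.9481 = 0.9431. IG = 0.9799 - 0.9431 = 0.0368, which rounds to 0.037.

0.037


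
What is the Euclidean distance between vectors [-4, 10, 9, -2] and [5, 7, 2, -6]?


d = sqrt(sum of squared differences). (-4-5)^2=81, (10-7)^2=9, (9-2)^2=49, (-2--6)^2=16. Sum = 155.

sqrt(155)


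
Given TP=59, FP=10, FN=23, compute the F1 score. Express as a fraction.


Precision = 59/69 = 59/69. Recall = 59/82 = 59/82. F1 = 2*P*R/(P+R) = 118/151.

118/151


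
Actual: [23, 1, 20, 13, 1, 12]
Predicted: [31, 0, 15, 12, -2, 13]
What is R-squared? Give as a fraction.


Mean(y) = 35/3. SS_res = 101. SS_tot = 1282/3. R^2 = 1 - 101/(1282/3) = 979/1282.

979/1282


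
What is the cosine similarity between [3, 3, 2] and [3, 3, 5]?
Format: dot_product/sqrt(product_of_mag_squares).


dot = 28. |a|^2 = 22, |b|^2 = 43. cos = 28/sqrt(946).

28/sqrt(946)


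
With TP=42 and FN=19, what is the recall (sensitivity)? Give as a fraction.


Recall = TP / (TP + FN) = 42 / 61 = 42/61.

42/61


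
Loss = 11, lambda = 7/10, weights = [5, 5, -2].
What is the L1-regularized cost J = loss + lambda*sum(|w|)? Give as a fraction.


L1 norm = sum(|w|) = 12. J = 11 + 7/10 * 12 = 97/5.

97/5


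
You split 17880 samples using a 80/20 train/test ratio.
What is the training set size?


Test set = 17880 * 20% = 3576. Training set = 17880 - 3576 = 14304.

14304


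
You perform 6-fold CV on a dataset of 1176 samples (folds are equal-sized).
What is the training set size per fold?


Each validation fold has 1176/6 = 196 samples. Training set = 1176 - 196 = 980.

980


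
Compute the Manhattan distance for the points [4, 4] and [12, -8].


d = sum of absolute differences: |4-12|=8 + |4--8|=12 = 20.

20


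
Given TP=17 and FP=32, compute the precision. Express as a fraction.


Precision = TP / (TP + FP) = 17 / 49 = 17/49.

17/49


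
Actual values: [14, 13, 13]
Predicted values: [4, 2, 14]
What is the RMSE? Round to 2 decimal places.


MSE = 74.0000. RMSE = sqrt(74.0000) = 8.60.

8.60


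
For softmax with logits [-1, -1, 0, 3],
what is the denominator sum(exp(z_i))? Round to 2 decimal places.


Denom = e^-1=0.3679 + e^-1=0.3679 + e^0=1.0000 + e^3=20.0855. Sum = 21.8213, which rounds to 21.82.

21.82


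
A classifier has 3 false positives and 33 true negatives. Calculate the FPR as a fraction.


FPR = FP / (FP + TN) = 3 / 36 = 1/12.

1/12


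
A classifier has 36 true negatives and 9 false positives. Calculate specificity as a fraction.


Specificity = TN / (TN + FP) = 36 / 45 = 4/5.

4/5


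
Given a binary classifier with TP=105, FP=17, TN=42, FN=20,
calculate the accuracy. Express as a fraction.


Accuracy = (TP + TN) / (TP + TN + FP + FN) = (105 + 42) / 184 = 147/184.

147/184


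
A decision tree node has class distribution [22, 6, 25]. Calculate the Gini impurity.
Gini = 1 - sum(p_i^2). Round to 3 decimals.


Total = 53. Proportions: 22/53, 6/53, 25/53. sum(p_i^2) = 0.4076. Gini = 1 - 0.4076 = 0.5924, which rounds to 0.592.

0.592


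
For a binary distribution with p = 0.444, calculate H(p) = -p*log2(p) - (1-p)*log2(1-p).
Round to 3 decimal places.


H = -0.444*log2(0.444) - 0.556*log2(0.556) = 0.991.

0.991


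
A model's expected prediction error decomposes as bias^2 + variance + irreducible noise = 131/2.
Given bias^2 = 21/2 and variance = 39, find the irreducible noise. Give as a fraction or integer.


Total error = bias^2 + variance + irreducible noise. So irreducible noise = 131/2 - 21/2 - 39 = 16.

16


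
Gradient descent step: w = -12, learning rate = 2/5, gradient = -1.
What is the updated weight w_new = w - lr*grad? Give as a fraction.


w_new = -12 - 2/5 * -1 = -12 - -2/5 = -58/5.

-58/5


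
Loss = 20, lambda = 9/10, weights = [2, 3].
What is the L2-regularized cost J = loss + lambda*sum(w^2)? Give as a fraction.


L2 sq norm = sum(w^2) = 13. J = 20 + 9/10 * 13 = 317/10.

317/10


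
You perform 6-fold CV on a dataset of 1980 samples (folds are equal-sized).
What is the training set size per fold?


Each validation fold has 1980/6 = 330 samples. Training set = 1980 - 330 = 1650.

1650


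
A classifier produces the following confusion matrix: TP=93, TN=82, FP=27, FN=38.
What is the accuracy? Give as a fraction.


Accuracy = (TP + TN) / (TP + TN + FP + FN) = (93 + 82) / 240 = 35/48.

35/48


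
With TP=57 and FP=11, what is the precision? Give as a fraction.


Precision = TP / (TP + FP) = 57 / 68 = 57/68.

57/68


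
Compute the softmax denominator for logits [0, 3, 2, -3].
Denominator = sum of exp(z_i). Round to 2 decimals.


Denom = e^0=1.0000 + e^3=20.0855 + e^2=7.3891 + e^-3=0.0498. Sum = 28.5244, which rounds to 28.52.

28.52


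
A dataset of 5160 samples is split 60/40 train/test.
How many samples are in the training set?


Test set = 5160 * 40% = 2064. Training set = 5160 - 2064 = 3096.

3096


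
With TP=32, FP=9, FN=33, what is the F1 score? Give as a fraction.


Precision = 32/41 = 32/41. Recall = 32/65 = 32/65. F1 = 2*P*R/(P+R) = 32/53.

32/53


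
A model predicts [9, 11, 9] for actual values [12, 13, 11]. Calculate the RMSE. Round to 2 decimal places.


MSE = 5.6667. RMSE = sqrt(5.6667) = 2.38.

2.38


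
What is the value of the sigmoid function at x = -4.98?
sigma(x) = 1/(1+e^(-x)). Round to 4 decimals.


sigma(-4.98) = 1/(1+e^(4.98)) = 1/(1+145.474382) = 1/146.474382 = 0.0068.

0.0068


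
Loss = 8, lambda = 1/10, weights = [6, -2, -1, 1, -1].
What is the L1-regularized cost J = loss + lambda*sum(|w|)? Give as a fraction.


L1 norm = sum(|w|) = 11. J = 8 + 1/10 * 11 = 91/10.

91/10


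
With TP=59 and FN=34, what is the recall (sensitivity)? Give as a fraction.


Recall = TP / (TP + FN) = 59 / 93 = 59/93.

59/93


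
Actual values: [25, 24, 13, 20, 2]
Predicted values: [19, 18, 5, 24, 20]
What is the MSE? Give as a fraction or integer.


MSE = (1/5) * ((25-19)^2=36 + (24-18)^2=36 + (13-5)^2=64 + (20-24)^2=16 + (2-20)^2=324). Sum = 476. MSE = 476/5.

476/5


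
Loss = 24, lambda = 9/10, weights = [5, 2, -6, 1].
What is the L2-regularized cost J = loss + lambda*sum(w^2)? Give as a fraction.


L2 sq norm = sum(w^2) = 66. J = 24 + 9/10 * 66 = 417/5.

417/5


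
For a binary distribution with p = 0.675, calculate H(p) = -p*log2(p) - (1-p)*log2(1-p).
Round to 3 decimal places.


H = -0.675*log2(0.675) - 0.325*log2(0.325) = 0.910.

0.910


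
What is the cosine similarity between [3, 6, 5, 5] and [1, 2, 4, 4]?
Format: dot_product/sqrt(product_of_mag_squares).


dot = 55. |a|^2 = 95, |b|^2 = 37. cos = 55/sqrt(3515).

55/sqrt(3515)


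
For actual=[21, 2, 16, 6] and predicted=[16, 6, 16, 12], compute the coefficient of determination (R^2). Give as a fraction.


Mean(y) = 45/4. SS_res = 77. SS_tot = 923/4. R^2 = 1 - 77/(923/4) = 615/923.

615/923


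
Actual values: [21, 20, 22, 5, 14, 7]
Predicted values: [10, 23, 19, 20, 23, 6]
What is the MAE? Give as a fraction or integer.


MAE = (1/6) * (|21-10|=11 + |20-23|=3 + |22-19|=3 + |5-20|=15 + |14-23|=9 + |7-6|=1). Sum = 42. MAE = 7.

7


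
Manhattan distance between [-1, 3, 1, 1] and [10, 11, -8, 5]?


d = sum of absolute differences: |-1-10|=11 + |3-11|=8 + |1--8|=9 + |1-5|=4 = 32.

32


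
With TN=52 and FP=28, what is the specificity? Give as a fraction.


Specificity = TN / (TN + FP) = 52 / 80 = 13/20.

13/20


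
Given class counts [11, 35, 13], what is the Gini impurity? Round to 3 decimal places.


Total = 59. Proportions: 11/59, 35/59, 13/59. sum(p_i^2) = 0.4352. Gini = 1 - 0.4352 = 0.5648, which rounds to 0.565.

0.565


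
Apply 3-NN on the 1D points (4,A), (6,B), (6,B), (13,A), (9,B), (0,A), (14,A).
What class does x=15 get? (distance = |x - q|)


Distances: |4-15|=11, |6-15|=9, |6-15|=9, |13-15|=2, |9-15|=6, |0-15|=15, |14-15|=1. 3 nearest: (14,A), (13,A), (9,B). Counts: {'A': 2, 'B': 1}. Majority class: A.

A


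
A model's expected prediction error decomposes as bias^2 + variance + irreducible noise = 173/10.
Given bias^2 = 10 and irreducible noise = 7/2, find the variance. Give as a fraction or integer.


Total error = bias^2 + variance + irreducible noise. So variance = 173/10 - 10 - 7/2 = 19/5.

19/5


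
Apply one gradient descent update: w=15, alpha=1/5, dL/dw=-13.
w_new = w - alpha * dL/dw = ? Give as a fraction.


w_new = 15 - 1/5 * -13 = 15 - -13/5 = 88/5.

88/5


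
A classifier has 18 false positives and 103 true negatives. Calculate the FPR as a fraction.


FPR = FP / (FP + TN) = 18 / 121 = 18/121.

18/121


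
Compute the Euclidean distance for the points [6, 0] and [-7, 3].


d = sqrt(sum of squared differences). (6--7)^2=169, (0-3)^2=9. Sum = 178.

sqrt(178)


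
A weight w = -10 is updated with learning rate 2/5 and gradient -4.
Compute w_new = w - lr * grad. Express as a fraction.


w_new = -10 - 2/5 * -4 = -10 - -8/5 = -42/5.

-42/5


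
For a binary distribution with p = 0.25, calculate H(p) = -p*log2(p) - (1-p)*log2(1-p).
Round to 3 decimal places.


H = -0.25*log2(0.25) - 0.75*log2(0.75) = 0.811.

0.811


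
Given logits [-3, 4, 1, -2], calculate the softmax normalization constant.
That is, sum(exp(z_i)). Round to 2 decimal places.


Denom = e^-3=0.0498 + e^4=54.5982 + e^1=2.7183 + e^-2=0.1353. Sum = 57.5016, which rounds to 57.50.

57.50


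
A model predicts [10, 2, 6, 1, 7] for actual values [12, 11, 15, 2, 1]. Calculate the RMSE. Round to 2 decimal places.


MSE = 40.6000. RMSE = sqrt(40.6000) = 6.37.

6.37


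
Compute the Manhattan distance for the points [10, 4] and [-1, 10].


d = sum of absolute differences: |10--1|=11 + |4-10|=6 = 17.

17


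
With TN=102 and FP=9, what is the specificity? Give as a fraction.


Specificity = TN / (TN + FP) = 102 / 111 = 34/37.

34/37


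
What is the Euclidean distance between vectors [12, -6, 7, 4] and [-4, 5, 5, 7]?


d = sqrt(sum of squared differences). (12--4)^2=256, (-6-5)^2=121, (7-5)^2=4, (4-7)^2=9. Sum = 390.

sqrt(390)


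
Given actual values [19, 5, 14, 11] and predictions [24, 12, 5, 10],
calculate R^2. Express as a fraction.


Mean(y) = 49/4. SS_res = 156. SS_tot = 411/4. R^2 = 1 - 156/(411/4) = -71/137.

-71/137


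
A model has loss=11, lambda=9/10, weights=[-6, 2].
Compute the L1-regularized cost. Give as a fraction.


L1 norm = sum(|w|) = 8. J = 11 + 9/10 * 8 = 91/5.

91/5


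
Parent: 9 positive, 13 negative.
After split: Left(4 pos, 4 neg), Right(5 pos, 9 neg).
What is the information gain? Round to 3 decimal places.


H(parent) = 0.9760. H(left) = 1.0000, H(right) = 0.9403. Weighted = (8/22)*1.0000 + (14/22)*0.9403 = 0.9620. IG = 0.9760 - 0.9620 = 0.0140, which rounds to 0.014.

0.014


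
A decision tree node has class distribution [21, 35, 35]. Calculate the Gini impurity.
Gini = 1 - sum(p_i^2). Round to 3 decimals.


Total = 91. Proportions: 21/91, 35/91, 35/91. sum(p_i^2) = 0.3491. Gini = 1 - 0.3491 = 0.6509, which rounds to 0.651.

0.651


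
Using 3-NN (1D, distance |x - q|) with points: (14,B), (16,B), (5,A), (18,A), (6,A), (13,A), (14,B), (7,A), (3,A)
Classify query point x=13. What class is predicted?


Distances: |14-13|=1, |16-13|=3, |5-13|=8, |18-13|=5, |6-13|=7, |13-13|=0, |14-13|=1, |7-13|=6, |3-13|=10. 3 nearest: (13,A), (14,B), (14,B). Counts: {'A': 1, 'B': 2}. Majority class: B.

B


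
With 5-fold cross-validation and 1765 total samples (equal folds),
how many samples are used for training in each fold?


Each validation fold has 1765/5 = 353 samples. Training set = 1765 - 353 = 1412.

1412


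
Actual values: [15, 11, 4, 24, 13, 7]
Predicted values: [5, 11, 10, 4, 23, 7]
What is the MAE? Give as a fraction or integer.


MAE = (1/6) * (|15-5|=10 + |11-11|=0 + |4-10|=6 + |24-4|=20 + |13-23|=10 + |7-7|=0). Sum = 46. MAE = 23/3.

23/3


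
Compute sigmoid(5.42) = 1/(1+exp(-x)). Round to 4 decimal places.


sigma(5.42) = 1/(1+e^(-5.42)) = 1/(1+0.004427) = 1/1.004427 = 0.9956.

0.9956


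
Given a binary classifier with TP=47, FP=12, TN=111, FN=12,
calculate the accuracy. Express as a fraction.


Accuracy = (TP + TN) / (TP + TN + FP + FN) = (47 + 111) / 182 = 79/91.

79/91


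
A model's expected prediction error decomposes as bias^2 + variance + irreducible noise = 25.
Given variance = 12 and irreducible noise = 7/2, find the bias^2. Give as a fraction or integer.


Total error = bias^2 + variance + irreducible noise. So bias^2 = 25 - 12 - 7/2 = 19/2.

19/2


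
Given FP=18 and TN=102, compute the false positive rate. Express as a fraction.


FPR = FP / (FP + TN) = 18 / 120 = 3/20.

3/20


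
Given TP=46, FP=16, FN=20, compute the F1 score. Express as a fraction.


Precision = 46/62 = 23/31. Recall = 46/66 = 23/33. F1 = 2*P*R/(P+R) = 23/32.

23/32


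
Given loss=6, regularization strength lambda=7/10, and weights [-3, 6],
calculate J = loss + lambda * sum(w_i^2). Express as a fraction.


L2 sq norm = sum(w^2) = 45. J = 6 + 7/10 * 45 = 75/2.

75/2


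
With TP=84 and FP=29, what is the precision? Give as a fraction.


Precision = TP / (TP + FP) = 84 / 113 = 84/113.

84/113


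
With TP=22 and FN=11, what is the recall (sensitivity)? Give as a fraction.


Recall = TP / (TP + FN) = 22 / 33 = 2/3.

2/3


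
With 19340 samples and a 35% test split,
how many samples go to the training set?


Test set = 19340 * 35% = 6769. Training set = 19340 - 6769 = 12571.

12571


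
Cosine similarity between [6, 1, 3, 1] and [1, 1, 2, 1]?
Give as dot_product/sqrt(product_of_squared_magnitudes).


dot = 14. |a|^2 = 47, |b|^2 = 7. cos = 14/sqrt(329).

14/sqrt(329)


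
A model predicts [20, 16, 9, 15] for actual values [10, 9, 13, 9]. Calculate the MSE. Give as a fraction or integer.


MSE = (1/4) * ((10-20)^2=100 + (9-16)^2=49 + (13-9)^2=16 + (9-15)^2=36). Sum = 201. MSE = 201/4.

201/4


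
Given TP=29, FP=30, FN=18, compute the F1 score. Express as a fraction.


Precision = 29/59 = 29/59. Recall = 29/47 = 29/47. F1 = 2*P*R/(P+R) = 29/53.

29/53


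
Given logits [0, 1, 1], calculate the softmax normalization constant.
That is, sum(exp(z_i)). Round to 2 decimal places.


Denom = e^0=1.0000 + e^1=2.7183 + e^1=2.7183. Sum = 6.4366, which rounds to 6.44.

6.44


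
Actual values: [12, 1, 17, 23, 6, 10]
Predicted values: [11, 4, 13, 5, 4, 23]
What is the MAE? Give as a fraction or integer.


MAE = (1/6) * (|12-11|=1 + |1-4|=3 + |17-13|=4 + |23-5|=18 + |6-4|=2 + |10-23|=13). Sum = 41. MAE = 41/6.

41/6


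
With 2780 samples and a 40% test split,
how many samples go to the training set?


Test set = 2780 * 40% = 1112. Training set = 2780 - 1112 = 1668.

1668


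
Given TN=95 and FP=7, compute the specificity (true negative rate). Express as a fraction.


Specificity = TN / (TN + FP) = 95 / 102 = 95/102.

95/102


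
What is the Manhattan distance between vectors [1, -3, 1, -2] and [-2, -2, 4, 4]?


d = sum of absolute differences: |1--2|=3 + |-3--2|=1 + |1-4|=3 + |-2-4|=6 = 13.

13


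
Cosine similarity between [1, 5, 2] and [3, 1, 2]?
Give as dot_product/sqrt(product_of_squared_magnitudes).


dot = 12. |a|^2 = 30, |b|^2 = 14. cos = 12/sqrt(420).

12/sqrt(420)


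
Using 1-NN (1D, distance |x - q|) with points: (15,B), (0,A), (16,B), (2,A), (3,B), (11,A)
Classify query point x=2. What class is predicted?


Distances: |15-2|=13, |0-2|=2, |16-2|=14, |2-2|=0, |3-2|=1, |11-2|=9. 1 nearest: (2,A). Counts: {'A': 1}. Majority class: A.

A


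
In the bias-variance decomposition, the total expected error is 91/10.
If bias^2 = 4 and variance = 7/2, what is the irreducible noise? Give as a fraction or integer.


Total error = bias^2 + variance + irreducible noise. So irreducible noise = 91/10 - 4 - 7/2 = 8/5.

8/5


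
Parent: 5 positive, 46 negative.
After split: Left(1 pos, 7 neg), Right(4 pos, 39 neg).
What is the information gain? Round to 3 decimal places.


H(parent) = 0.4627. H(left) = 0.5436, H(right) = 0.4465. Weighted = (8/51)*0.5436 + (43/51)*0.4465 = 0.4617. IG = 0.4627 - 0.4617 = 0.0010, which rounds to 0.001.

0.001


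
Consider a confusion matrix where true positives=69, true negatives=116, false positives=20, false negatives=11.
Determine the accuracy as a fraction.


Accuracy = (TP + TN) / (TP + TN + FP + FN) = (69 + 116) / 216 = 185/216.

185/216


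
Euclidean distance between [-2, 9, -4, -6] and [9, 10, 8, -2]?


d = sqrt(sum of squared differences). (-2-9)^2=121, (9-10)^2=1, (-4-8)^2=144, (-6--2)^2=16. Sum = 282.

sqrt(282)


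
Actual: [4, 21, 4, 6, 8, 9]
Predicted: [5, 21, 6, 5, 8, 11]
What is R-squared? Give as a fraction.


Mean(y) = 26/3. SS_res = 10. SS_tot = 610/3. R^2 = 1 - 10/(610/3) = 58/61.

58/61


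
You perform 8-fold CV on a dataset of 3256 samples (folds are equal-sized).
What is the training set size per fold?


Each validation fold has 3256/8 = 407 samples. Training set = 3256 - 407 = 2849.

2849


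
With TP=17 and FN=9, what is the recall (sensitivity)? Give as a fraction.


Recall = TP / (TP + FN) = 17 / 26 = 17/26.

17/26


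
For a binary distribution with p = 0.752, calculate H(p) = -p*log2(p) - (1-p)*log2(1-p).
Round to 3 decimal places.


H = -0.752*log2(0.752) - 0.248*log2(0.248) = 0.808.

0.808


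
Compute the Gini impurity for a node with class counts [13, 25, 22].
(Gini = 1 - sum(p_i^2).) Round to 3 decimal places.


Total = 60. Proportions: 13/60, 25/60, 22/60. sum(p_i^2) = 0.3550. Gini = 1 - 0.3550 = 0.6450, which rounds to 0.645.

0.645


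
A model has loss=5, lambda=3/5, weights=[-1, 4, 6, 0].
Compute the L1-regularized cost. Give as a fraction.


L1 norm = sum(|w|) = 11. J = 5 + 3/5 * 11 = 58/5.

58/5


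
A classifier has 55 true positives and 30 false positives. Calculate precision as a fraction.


Precision = TP / (TP + FP) = 55 / 85 = 11/17.

11/17


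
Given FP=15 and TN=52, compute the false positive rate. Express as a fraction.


FPR = FP / (FP + TN) = 15 / 67 = 15/67.

15/67


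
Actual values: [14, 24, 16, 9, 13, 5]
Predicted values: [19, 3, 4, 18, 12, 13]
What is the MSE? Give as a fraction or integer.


MSE = (1/6) * ((14-19)^2=25 + (24-3)^2=441 + (16-4)^2=144 + (9-18)^2=81 + (13-12)^2=1 + (5-13)^2=64). Sum = 756. MSE = 126.

126


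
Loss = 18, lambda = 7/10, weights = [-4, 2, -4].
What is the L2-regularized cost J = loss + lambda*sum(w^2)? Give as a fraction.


L2 sq norm = sum(w^2) = 36. J = 18 + 7/10 * 36 = 216/5.

216/5


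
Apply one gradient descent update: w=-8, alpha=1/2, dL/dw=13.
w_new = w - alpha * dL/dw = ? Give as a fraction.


w_new = -8 - 1/2 * 13 = -8 - 13/2 = -29/2.

-29/2


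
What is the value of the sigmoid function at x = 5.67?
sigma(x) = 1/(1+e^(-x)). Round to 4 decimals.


sigma(5.67) = 1/(1+e^(-5.67)) = 1/(1+0.003448) = 1/1.003448 = 0.9966.

0.9966


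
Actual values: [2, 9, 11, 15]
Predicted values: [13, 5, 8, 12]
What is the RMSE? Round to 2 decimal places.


MSE = 38.7500. RMSE = sqrt(38.7500) = 6.22.

6.22


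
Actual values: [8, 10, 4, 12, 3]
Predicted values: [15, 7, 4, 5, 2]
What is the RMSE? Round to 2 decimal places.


MSE = 21.6000. RMSE = sqrt(21.6000) = 4.65.

4.65


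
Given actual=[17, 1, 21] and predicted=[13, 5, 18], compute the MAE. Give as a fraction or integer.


MAE = (1/3) * (|17-13|=4 + |1-5|=4 + |21-18|=3). Sum = 11. MAE = 11/3.

11/3


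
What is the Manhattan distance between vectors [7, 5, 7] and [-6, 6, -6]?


d = sum of absolute differences: |7--6|=13 + |5-6|=1 + |7--6|=13 = 27.

27


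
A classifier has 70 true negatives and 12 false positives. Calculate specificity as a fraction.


Specificity = TN / (TN + FP) = 70 / 82 = 35/41.

35/41


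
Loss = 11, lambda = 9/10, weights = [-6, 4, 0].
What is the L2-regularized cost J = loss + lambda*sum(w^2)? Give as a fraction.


L2 sq norm = sum(w^2) = 52. J = 11 + 9/10 * 52 = 289/5.

289/5


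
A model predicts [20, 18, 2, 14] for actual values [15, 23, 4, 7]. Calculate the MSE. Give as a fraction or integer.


MSE = (1/4) * ((15-20)^2=25 + (23-18)^2=25 + (4-2)^2=4 + (7-14)^2=49). Sum = 103. MSE = 103/4.

103/4


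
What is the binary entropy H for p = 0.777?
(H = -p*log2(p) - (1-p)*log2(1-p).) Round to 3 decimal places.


H = -0.777*log2(0.777) - 0.223*log2(0.223) = 0.766.

0.766


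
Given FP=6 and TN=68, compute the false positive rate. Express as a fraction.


FPR = FP / (FP + TN) = 6 / 74 = 3/37.

3/37


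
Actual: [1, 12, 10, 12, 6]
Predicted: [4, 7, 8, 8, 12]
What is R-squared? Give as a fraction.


Mean(y) = 41/5. SS_res = 90. SS_tot = 444/5. R^2 = 1 - 90/(444/5) = -1/74.

-1/74


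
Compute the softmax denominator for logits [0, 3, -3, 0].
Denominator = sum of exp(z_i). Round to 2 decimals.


Denom = e^0=1.0000 + e^3=20.0855 + e^-3=0.0498 + e^0=1.0000. Sum = 22.1353, which rounds to 22.14.

22.14


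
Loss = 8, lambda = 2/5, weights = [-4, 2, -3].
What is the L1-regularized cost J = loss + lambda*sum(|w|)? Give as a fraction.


L1 norm = sum(|w|) = 9. J = 8 + 2/5 * 9 = 58/5.

58/5


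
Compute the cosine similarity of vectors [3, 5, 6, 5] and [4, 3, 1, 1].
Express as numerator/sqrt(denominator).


dot = 38. |a|^2 = 95, |b|^2 = 27. cos = 38/sqrt(2565).

38/sqrt(2565)


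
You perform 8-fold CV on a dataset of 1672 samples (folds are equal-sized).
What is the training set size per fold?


Each validation fold has 1672/8 = 209 samples. Training set = 1672 - 209 = 1463.

1463


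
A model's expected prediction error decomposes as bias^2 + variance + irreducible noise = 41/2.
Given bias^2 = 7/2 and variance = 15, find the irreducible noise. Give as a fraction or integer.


Total error = bias^2 + variance + irreducible noise. So irreducible noise = 41/2 - 7/2 - 15 = 2.

2


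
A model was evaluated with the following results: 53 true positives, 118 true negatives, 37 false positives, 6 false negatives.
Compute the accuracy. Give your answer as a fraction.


Accuracy = (TP + TN) / (TP + TN + FP + FN) = (53 + 118) / 214 = 171/214.

171/214


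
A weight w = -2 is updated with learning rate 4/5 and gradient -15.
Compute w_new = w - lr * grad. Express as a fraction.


w_new = -2 - 4/5 * -15 = -2 - -12 = 10.

10


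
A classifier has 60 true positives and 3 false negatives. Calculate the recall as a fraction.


Recall = TP / (TP + FN) = 60 / 63 = 20/21.

20/21


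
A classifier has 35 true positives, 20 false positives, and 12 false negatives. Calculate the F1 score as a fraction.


Precision = 35/55 = 7/11. Recall = 35/47 = 35/47. F1 = 2*P*R/(P+R) = 35/51.

35/51


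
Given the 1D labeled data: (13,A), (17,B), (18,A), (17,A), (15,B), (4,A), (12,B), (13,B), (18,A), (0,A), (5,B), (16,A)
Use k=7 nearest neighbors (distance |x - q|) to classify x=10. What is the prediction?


Distances: |13-10|=3, |17-10|=7, |18-10|=8, |17-10|=7, |15-10|=5, |4-10|=6, |12-10|=2, |13-10|=3, |18-10|=8, |0-10|=10, |5-10|=5, |16-10|=6. 7 nearest: (12,B), (13,A), (13,B), (15,B), (5,B), (4,A), (16,A). Counts: {'B': 4, 'A': 3}. Majority class: B.

B


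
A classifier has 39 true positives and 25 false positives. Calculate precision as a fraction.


Precision = TP / (TP + FP) = 39 / 64 = 39/64.

39/64


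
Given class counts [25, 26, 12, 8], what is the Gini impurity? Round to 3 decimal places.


Total = 71. Proportions: 25/71, 26/71, 12/71, 8/71. sum(p_i^2) = 0.2993. Gini = 1 - 0.2993 = 0.7007, which rounds to 0.701.

0.701


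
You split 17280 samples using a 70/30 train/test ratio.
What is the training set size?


Test set = 17280 * 30% = 5184. Training set = 17280 - 5184 = 12096.

12096


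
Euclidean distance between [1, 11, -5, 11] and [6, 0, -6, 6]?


d = sqrt(sum of squared differences). (1-6)^2=25, (11-0)^2=121, (-5--6)^2=1, (11-6)^2=25. Sum = 172.

sqrt(172)


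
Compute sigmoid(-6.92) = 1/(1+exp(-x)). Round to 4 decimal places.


sigma(-6.92) = 1/(1+e^(6.92)) = 1/(1+1012.319995) = 1/1013.319995 = 0.0010.

0.0010


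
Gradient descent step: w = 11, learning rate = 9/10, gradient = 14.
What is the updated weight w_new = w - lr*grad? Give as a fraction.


w_new = 11 - 9/10 * 14 = 11 - 63/5 = -8/5.

-8/5


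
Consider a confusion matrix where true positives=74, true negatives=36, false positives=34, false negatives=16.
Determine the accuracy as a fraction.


Accuracy = (TP + TN) / (TP + TN + FP + FN) = (74 + 36) / 160 = 11/16.

11/16


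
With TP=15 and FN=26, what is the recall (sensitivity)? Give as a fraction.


Recall = TP / (TP + FN) = 15 / 41 = 15/41.

15/41


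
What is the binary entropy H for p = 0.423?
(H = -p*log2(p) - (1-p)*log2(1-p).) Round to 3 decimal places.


H = -0.423*log2(0.423) - 0.577*log2(0.577) = 0.983.

0.983


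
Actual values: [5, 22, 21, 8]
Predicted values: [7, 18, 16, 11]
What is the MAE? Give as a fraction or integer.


MAE = (1/4) * (|5-7|=2 + |22-18|=4 + |21-16|=5 + |8-11|=3). Sum = 14. MAE = 7/2.

7/2


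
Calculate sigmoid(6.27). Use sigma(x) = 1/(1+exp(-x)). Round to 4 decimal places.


sigma(6.27) = 1/(1+e^(-6.27)) = 1/(1+0.001892) = 1/1.001892 = 0.9981.

0.9981


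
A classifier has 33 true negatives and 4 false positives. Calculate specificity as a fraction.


Specificity = TN / (TN + FP) = 33 / 37 = 33/37.

33/37


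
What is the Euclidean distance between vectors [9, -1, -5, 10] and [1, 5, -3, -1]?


d = sqrt(sum of squared differences). (9-1)^2=64, (-1-5)^2=36, (-5--3)^2=4, (10--1)^2=121. Sum = 225.

15


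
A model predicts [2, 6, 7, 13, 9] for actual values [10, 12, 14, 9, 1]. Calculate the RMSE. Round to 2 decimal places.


MSE = 45.8000. RMSE = sqrt(45.8000) = 6.77.

6.77


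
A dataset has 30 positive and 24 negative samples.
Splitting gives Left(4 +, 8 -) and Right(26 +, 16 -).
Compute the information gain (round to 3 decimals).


H(parent) = 0.9911. H(left) = 0.9183, H(right) = 0.9587. Weighted = (12/54)*0.9183 + (42/54)*0.9587 = 0.9497. IG = 0.9911 - 0.9497 = 0.0414, which rounds to 0.041.

0.041


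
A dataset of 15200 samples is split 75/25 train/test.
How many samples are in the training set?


Test set = 15200 * 25% = 3800. Training set = 15200 - 3800 = 11400.

11400


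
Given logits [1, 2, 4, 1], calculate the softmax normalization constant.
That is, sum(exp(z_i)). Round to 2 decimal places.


Denom = e^1=2.7183 + e^2=7.3891 + e^4=54.5982 + e^1=2.7183. Sum = 67.4239, which rounds to 67.42.

67.42


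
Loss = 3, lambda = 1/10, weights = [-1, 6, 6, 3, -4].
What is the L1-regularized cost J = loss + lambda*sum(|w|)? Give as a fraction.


L1 norm = sum(|w|) = 20. J = 3 + 1/10 * 20 = 5.

5


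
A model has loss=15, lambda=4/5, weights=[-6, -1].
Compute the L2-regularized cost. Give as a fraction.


L2 sq norm = sum(w^2) = 37. J = 15 + 4/5 * 37 = 223/5.

223/5


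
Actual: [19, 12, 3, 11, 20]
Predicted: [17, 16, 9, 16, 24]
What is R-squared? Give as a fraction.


Mean(y) = 13. SS_res = 97. SS_tot = 190. R^2 = 1 - 97/(190) = 93/190.

93/190


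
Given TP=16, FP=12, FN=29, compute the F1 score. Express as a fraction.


Precision = 16/28 = 4/7. Recall = 16/45 = 16/45. F1 = 2*P*R/(P+R) = 32/73.

32/73


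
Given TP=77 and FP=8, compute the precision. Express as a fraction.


Precision = TP / (TP + FP) = 77 / 85 = 77/85.

77/85


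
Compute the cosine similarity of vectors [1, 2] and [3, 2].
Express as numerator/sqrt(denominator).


dot = 7. |a|^2 = 5, |b|^2 = 13. cos = 7/sqrt(65).

7/sqrt(65)


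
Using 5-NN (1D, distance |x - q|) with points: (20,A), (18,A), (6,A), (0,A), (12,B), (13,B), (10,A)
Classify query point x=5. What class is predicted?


Distances: |20-5|=15, |18-5|=13, |6-5|=1, |0-5|=5, |12-5|=7, |13-5|=8, |10-5|=5. 5 nearest: (6,A), (0,A), (10,A), (12,B), (13,B). Counts: {'A': 3, 'B': 2}. Majority class: A.

A
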